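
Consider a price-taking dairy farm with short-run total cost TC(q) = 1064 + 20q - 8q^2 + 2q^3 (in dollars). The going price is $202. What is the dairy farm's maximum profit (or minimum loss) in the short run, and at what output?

AVC = 20 - 8q + 2q^2 has its minimum $12 at q = 2; price $202 clears that bar, so the firm operates.
MC = 20 - 16q + 6q^2. Setting P = MC and taking the root on the rising branch gives q* = 7.
TR = 202·7 = 1414. TC = 1064 + 434 = 1498. Profit = 1414 − 1498 = -$84.
That loss of $84 beats the $1064 the firm would lose by shutting down; producing recovers $980 of fixed cost.

Profit = -$84 at q = 7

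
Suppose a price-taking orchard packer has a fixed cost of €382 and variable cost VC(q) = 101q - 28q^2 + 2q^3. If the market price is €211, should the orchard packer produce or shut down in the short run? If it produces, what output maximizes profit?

Strip out fixed cost: VC = 101q - 28q^2 + 2q^3. Then AVC = 101 - 28q + 2q^2 and MC = 101 - 56q + 6q^2.
AVC hits its minimum where MC = AVC, at q = 7, giving min AVC = 101 - 28·7 + 2·7^2 = €3.
Since P = €211 ≥ min AVC = €3, price covers variable cost and the firm should produce.
Solving P = MC: -110 - 56q + 6q^2 = 0 ⇒ q = -5/3 or 11. On the upward-sloping branch, q* = 11.
Check: AVC at q = 11 is €35 ≤ P, so revenue covers variable cost.
Profit = P·q − TC = 211·11 − 767 = €1554.

Produce at q = 11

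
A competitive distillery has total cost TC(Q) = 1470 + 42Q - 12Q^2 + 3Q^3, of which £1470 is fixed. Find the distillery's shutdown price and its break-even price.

Shutdown price = £30; break-even price = £315

AVC = 42 - 12Q + 3Q^2; minimized at Q = 2, giving min AVC = £30. That is the shutdown price.
ATC = 1470/Q + 42 - 12Q + 3Q^2. Setting dATC/dQ = −1470/Q^2 − 12 + 6Q = 0 gives Q = 7 (since 6·7^3 − 12·7^2 = 1470).
min ATC = 1470/7 + 42 − 12·7 + 3·7^2 = £315. That is the break-even price.
For £30 ≤ P < £315 the firm produces at a loss; below £30 it shuts down.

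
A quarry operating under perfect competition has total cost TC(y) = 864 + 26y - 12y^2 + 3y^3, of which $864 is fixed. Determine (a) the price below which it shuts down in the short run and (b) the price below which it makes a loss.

Shutdown price = $14; break-even price = $206

Shutdown price = min AVC. AVC = 26 - 12y + 3y^2, with vertex at y = 2 and minimum $14.
ATC = 864/y + 26 - 12y + 3y^2. Setting dATC/dy = −864/y^2 − 12 + 6y = 0 gives y = 6 (since 6·6^3 − 12·6^2 = 864).
min ATC = 864/6 + 26 − 12·6 + 3·6^2 = $206. That is the break-even price.
Between these two prices the firm operates at a loss; above $206 it earns a profit.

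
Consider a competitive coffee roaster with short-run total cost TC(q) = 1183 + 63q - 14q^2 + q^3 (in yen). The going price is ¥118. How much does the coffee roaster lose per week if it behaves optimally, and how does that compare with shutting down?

AVC = 63 - 14q + q^2; min AVC = ¥14 at q = 7. Since P = ¥118 ≥ min AVC, the firm produces.
MC = 63 - 28q + 3q^2. Setting P = MC and taking the root on the rising branch gives q* = 11.
TR = 118·11 = 1298. TC = 1183 + 330 = 1513. Profit = 1298 − 1513 = -¥215.
Shutting down would mean losing the fixed cost of ¥1183, so operating at a loss of ¥215 is better by ¥968.

Profit = -¥215 at q = 11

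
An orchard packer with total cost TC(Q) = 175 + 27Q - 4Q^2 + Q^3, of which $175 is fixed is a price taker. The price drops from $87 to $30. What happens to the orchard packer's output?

Output falls from 6 to 3

AVC = 27 - 4Q + Q^2, minimized at Q = 2 where min AVC = $23. MC = 27 - 8Q + 3Q^2.
With P = $87 above the shutdown price, P = MC gives Q = 6.
At P = $30 ≥ min AVC, set P = MC: Q = 3. The firm stays open but cuts output.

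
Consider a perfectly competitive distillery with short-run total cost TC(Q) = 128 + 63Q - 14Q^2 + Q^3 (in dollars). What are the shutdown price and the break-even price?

AVC = 63 - 14Q + Q^2; minimized at Q = 7, giving min AVC = $14. That is the shutdown price.
ATC = 128/Q + 63 - 14Q + Q^2. Setting dATC/dQ = −128/Q^2 − 14 + 2Q = 0 gives Q = 8 (since 2·8^3 − 14·8^2 = 128).
min ATC = 128/8 + 63 − 14·8 + 8^2 = $31. That is the break-even price.
For $14 ≤ P < $31 the firm produces at a loss; below $14 it shuts down.

Shutdown price = $14; break-even price = $31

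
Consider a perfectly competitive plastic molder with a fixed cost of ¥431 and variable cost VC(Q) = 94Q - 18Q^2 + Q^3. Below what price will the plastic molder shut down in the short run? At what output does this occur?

¥13 per unit, at Q = 9

The firm shuts down when price falls below the minimum of average variable cost. AVC = VC/Q = 94 - 18Q + Q^2.
dAVC/dQ = -18 + 2Q = 0 gives Q = 9. min AVC = 94 - 18·9 + 9^2 = 13.
The firm shuts down for any P below ¥13.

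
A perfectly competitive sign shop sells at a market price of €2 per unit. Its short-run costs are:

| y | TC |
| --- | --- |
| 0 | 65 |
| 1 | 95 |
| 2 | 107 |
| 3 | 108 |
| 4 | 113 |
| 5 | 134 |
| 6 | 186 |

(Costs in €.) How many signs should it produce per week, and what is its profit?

y = 0 (shut down); profit = -€65

Compute π = P·y − TC at each output: y=0: -65; y=1: -93; y=2: -103; y=3: -102; y=4: -105; y=5: -124; y=6: -174.
Profit is highest at y = 0. Equivalently, the lowest AVC in the table is 48/4 ≈ €12 at y = 4, and P = €2 falls below it — price never covers variable cost, so the firm shuts down and loses only its fixed cost.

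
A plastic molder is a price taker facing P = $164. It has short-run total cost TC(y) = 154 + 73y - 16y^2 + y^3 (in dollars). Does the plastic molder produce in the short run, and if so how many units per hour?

From TC, MC = TC'(y) = 73 - 32y + 3y^2 and AVC = VC/y = 73 - 16y + y^2.
AVC is minimized where dAVC/dy = -16 + 2y = 0, at y = 8; min AVC = 73 - 16·8 + 8^2 = $9.
Since P = $164 ≥ min AVC = $9, price covers variable cost and the firm should produce.
Solving P = MC: -91 - 32y + 3y^2 = 0 ⇒ y = -7/3 or 13. On the upward-sloping branch, y* = 13.
Check: AVC at y = 13 is $34 ≤ P, so revenue covers variable cost.
Profit = P·y − TC = 164·13 − 596 = $1536.

Produce at y = 13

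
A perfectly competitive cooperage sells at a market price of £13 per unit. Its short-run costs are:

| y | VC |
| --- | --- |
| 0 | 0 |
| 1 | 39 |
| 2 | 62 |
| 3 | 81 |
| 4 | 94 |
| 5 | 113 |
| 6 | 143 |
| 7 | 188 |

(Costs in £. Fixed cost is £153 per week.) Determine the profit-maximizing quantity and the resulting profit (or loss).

y = 0 (shut down); profit = -£153

Tabulate TR − TC: y=0: -153; y=1: -179; y=2: -189; y=3: -195; y=4: -195; y=5: -201; y=6: -218; y=7: -250.
Profit is highest at y = 0. Equivalently, the lowest AVC in the table is 113/5 ≈ £22.60 at y = 5, and P = £13 falls below it — price never covers variable cost, so the firm shuts down and loses only its fixed cost.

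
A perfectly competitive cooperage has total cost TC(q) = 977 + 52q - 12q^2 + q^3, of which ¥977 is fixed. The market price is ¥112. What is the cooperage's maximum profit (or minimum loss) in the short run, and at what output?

AVC = 52 - 12q + q^2 has its minimum ¥16 at q = 6; price ¥112 clears that bar, so the firm operates.
With MC = 52 - 24q + 3q^2, P = MC on the upward-sloping part at q* = 10.
TR = 112·10 = 1120. TC = 977 + 320 = 1297. Profit = 1120 − 1297 = -¥177.
By producing, the firm covers all variable cost plus ¥800 of fixed cost; shutting down would lose the full ¥977.

Profit = -¥177 at q = 10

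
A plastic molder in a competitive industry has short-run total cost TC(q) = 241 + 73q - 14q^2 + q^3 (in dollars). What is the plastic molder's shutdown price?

The firm shuts down when price falls below the minimum of average variable cost. AVC = VC/q = 73 - 14q + q^2.
dAVC/dq = -14 + 2q = 0 gives q = 7. min AVC = 73 - 14·7 + 7^2 = 24.
For P < $24 the firm produces nothing.

$24 per unit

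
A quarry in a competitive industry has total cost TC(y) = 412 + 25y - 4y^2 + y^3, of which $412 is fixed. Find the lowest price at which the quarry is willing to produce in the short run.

The shutdown price is the minimum of AVC. VC = 25y - 4y^2 + y^3, so AVC = 25 - 4y + y^2.
At the minimum of AVC, MC = AVC. MC = 25 - 8y + 3y^2; setting MC = AVC gives 2y^2 - 4y = 0, so y = 2. min AVC = 21.
For P < $21 the firm produces nothing.

$21 per unit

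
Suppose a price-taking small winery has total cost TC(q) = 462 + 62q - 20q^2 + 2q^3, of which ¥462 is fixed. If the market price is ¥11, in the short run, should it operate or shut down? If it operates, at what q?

Shut down

Strip out fixed cost: VC = 62q - 20q^2 + 2q^3. Then AVC = 62 - 20q + 2q^2 and MC = 62 - 40q + 6q^2.
The AVC parabola has its vertex at q = 20/4 = 5, where AVC = 62 - 20·5 + 2·5^2 = ¥12.
With P < min AVC (¥11 < ¥12), every unit sold adds to the loss.
Shutting down limits the loss to fixed cost, ¥462.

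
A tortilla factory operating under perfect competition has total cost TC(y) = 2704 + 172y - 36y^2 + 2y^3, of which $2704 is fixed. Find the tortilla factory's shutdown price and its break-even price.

Shutdown price = $10; break-even price = $250

Shutdown price = min AVC. AVC = 172 - 36y + 2y^2, with vertex at y = 9 and minimum $10.
ATC = 2704/y + 172 - 36y + 2y^2. Setting dATC/dy = −2704/y^2 − 36 + 4y = 0 gives y = 13 (since 4·13^3 − 36·13^2 = 2704).
min ATC = 2704/13 + 172 − 36·13 + 2·13^2 = $250. That is the break-even price.
For $10 ≤ P < $250 the firm produces at a loss; below $10 it shuts down.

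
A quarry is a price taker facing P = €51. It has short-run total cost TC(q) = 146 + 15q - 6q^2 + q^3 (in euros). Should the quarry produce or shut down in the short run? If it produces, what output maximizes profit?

Produce at q = 6

Variable cost is VC = 15q - 6q^2 + q^3, so AVC = VC/q = 15 - 6q + q^2 and MC = dTC/dq = 15 - 12q + 3q^2.
AVC hits its minimum where MC = AVC, at q = 3, giving min AVC = 15 - 6·3 + 3^2 = €6.
Since P = €51 ≥ min AVC = €6, price covers variable cost and the firm should produce.
Solving P = MC: -36 - 12q + 3q^2 = 0 ⇒ q = -2 or 6. On the upward-sloping branch, q* = 6.
Check: AVC at q = 6 is €15 ≤ P, so revenue covers variable cost.
Profit = P·q − TC = 51·6 − 236 = €70.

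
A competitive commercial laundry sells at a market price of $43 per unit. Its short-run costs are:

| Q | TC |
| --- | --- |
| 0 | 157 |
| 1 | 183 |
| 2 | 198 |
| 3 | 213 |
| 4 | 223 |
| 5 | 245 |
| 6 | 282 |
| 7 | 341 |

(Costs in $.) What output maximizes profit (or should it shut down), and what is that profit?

Tabulate TR − TC: Q=0: -157; Q=1: -140; Q=2: -112; Q=3: -84; Q=4: -51; Q=5: -30; Q=6: -24; Q=7: -40.
Profit is maximized at Q = 6. AVC there is 125/6 = $20.83 ≤ P, so producing beats shutting down (which would give -$157).

Q = 6; profit = -$24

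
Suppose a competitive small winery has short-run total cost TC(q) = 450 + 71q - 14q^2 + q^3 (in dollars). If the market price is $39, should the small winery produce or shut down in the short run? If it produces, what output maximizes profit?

From TC, MC = TC'(q) = 71 - 28q + 3q^2 and AVC = VC/q = 71 - 14q + q^2.
AVC hits its minimum where MC = AVC, at q = 7, giving min AVC = 71 - 14·7 + 7^2 = $22.
Since P = $39 ≥ min AVC = $22, price covers variable cost and the firm should produce.
P = MC gives 32 - 28q + 3q^2 = 0, with roots 4/3 and 8. Take the larger (rising MC): q* = 8.
Check: AVC at q = 8 is $23 ≤ P, so revenue covers variable cost.
Profit = P·q − TC = 39·8 − 634 = -$322, a loss, but smaller than the $450 fixed cost the firm would lose by shutting down.

Produce at q = 8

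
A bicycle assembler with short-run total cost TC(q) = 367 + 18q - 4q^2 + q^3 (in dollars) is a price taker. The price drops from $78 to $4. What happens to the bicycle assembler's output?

AVC = 18 - 4q + q^2, minimized at q = 2 where min AVC = $14. MC = 18 - 8q + 3q^2.
At P = $78 ≥ min AVC, set P = MC on the rising branch: q = 6.
At P = $4 < min AVC = $14, price no longer covers variable cost at any output, so the firm shuts down: q = 0.

Output falls from 6 to 0 (the firm shuts down)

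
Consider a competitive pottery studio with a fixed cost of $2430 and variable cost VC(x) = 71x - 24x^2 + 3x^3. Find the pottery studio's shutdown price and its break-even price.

Shutdown price = $23; break-even price = $368

Shutdown price = min AVC. AVC = 71 - 24x + 3x^2, with vertex at x = 4 and minimum $23.
ATC = 2430/x + 71 - 24x + 3x^2. Setting dATC/dx = −2430/x^2 − 24 + 6x = 0 gives x = 9 (since 6·9^3 − 24·9^2 = 2430).
min ATC = 2430/9 + 71 − 24·9 + 3·9^2 = $368. That is the break-even price.
Between these two prices the firm operates at a loss; above $368 it earns a profit.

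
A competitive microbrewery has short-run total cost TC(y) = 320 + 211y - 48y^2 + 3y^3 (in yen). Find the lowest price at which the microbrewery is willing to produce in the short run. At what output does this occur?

¥19 per unit, at y = 8

The firm shuts down when price falls below the minimum of average variable cost. AVC = VC/y = 211 - 48y + 3y^2.
dAVC/dy = -48 + 6y = 0 gives y = 8. min AVC = 211 - 48·8 + 3·8^2 = 19.
For P < ¥19 the firm produces nothing.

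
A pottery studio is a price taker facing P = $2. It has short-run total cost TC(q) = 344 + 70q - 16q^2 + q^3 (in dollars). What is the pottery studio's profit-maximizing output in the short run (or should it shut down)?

Shut down

Variable cost is VC = 70q - 16q^2 + q^3, so AVC = VC/q = 70 - 16q + q^2 and MC = dTC/dq = 70 - 32q + 3q^2.
AVC is minimized where dAVC/dq = -16 + 2q = 0, at q = 8; min AVC = 70 - 16·8 + 8^2 = $6.
With P < min AVC ($2 < $6), every unit sold adds to the loss.
Shutting down limits the loss to fixed cost, $344.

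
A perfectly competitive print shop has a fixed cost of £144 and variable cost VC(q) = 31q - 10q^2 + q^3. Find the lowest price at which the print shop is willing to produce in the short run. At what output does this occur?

£6 per unit, at q = 5

The shutdown price is the minimum of AVC. VC = 31q - 10q^2 + q^3, so AVC = 31 - 10q + q^2.
dAVC/dq = -10 + 2q = 0 gives q = 5. min AVC = 31 - 10·5 + 5^2 = 6.
The firm shuts down for any P below £6.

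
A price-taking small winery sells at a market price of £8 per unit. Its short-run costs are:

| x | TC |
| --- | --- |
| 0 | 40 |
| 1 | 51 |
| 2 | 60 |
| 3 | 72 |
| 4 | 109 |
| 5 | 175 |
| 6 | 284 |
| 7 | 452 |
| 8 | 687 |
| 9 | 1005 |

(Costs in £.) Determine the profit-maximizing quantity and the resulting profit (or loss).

Compute π = P·x − TC at each output: x=0: -40; x=1: -43; x=2: -44; x=3: -48; x=4: -77; x=5: -135; x=6: -236; x=7: -396; x=8: -623; x=9: -933.
Profit is highest at x = 0. Equivalently, the lowest AVC in the table is 20/2 ≈ £10 at x = 2, and P = £8 falls below it — price never covers variable cost, so the firm shuts down and loses only its fixed cost.

x = 0 (shut down); profit = -£40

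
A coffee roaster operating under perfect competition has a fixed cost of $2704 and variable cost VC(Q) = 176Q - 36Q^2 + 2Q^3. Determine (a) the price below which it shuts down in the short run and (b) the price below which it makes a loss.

AVC = 176 - 36Q + 2Q^2; minimized at Q = 9, giving min AVC = $14. That is the shutdown price.
ATC = 2704/Q + 176 - 36Q + 2Q^2. Setting dATC/dQ = −2704/Q^2 − 36 + 4Q = 0 gives Q = 13 (since 4·13^3 − 36·13^2 = 2704).
min ATC = 2704/13 + 176 − 36·13 + 2·13^2 = $254. That is the break-even price.
For $14 ≤ P < $254 the firm produces at a loss; below $14 it shuts down.

Shutdown price = $14; break-even price = $254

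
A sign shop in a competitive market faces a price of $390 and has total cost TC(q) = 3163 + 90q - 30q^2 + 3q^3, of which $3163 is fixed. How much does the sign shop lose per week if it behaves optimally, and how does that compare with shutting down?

Profit = -$163 at q = 10

AVC = 90 - 30q + 3q^2; min AVC = $15 at q = 5. Since P = $390 ≥ min AVC, the firm produces.
MC = 90 - 60q + 9q^2. Setting P = MC and taking the root on the rising branch gives q* = 10.
TR = 390·10 = 3900. TC = 3163 + 900 = 4063. Profit = 3900 − 4063 = -$163.
That loss of $163 beats the $3163 the firm would lose by shutting down; producing recovers $3000 of fixed cost.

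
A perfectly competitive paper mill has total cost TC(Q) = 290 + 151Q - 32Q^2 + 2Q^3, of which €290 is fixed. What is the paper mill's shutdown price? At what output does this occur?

The shutdown price is the minimum of AVC. VC = 151Q - 32Q^2 + 2Q^3, so AVC = 151 - 32Q + 2Q^2.
At the minimum of AVC, MC = AVC. MC = 151 - 64Q + 6Q^2; setting MC = AVC gives 4Q^2 - 32Q = 0, so Q = 8. min AVC = 23.
For P < €23 the firm produces nothing.

€23 per unit, at Q = 8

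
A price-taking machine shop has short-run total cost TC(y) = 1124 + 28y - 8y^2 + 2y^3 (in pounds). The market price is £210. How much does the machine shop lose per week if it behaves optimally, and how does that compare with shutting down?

AVC = 28 - 8y + 2y^2 has its minimum £20 at y = 2; price £210 clears that bar, so the firm operates.
With MC = 28 - 16y + 6y^2, P = MC on the upward-sloping part at y* = 7.
TR = 210·7 = 1470. TC = 1124 + 490 = 1614. Profit = 1470 − 1614 = -£144.
That loss of £144 beats the £1124 the firm would lose by shutting down; producing recovers £980 of fixed cost.

Profit = -£144 at y = 7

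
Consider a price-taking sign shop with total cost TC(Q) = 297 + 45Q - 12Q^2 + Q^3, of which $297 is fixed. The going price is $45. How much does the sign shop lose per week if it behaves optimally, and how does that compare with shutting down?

Profit = -$41 at Q = 8

AVC = 45 - 12Q + Q^2; min AVC = $9 at Q = 6. Since P = $45 ≥ min AVC, the firm produces.
With MC = 45 - 24Q + 3Q^2, P = MC on the upward-sloping part at Q* = 8.
TR = 45·8 = 360. TC = 297 + 104 = 401. Profit = 360 − 401 = -$41.
Shutting down would mean losing the fixed cost of $297, so operating at a loss of $41 is better by $256.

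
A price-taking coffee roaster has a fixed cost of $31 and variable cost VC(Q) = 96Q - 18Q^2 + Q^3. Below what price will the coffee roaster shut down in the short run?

$15 per unit

The firm shuts down when price falls below the minimum of average variable cost. AVC = VC/Q = 96 - 18Q + Q^2.
dAVC/dQ = -18 + 2Q = 0 gives Q = 9. min AVC = 96 - 18·9 + 9^2 = 15.
So the shutdown price is $15.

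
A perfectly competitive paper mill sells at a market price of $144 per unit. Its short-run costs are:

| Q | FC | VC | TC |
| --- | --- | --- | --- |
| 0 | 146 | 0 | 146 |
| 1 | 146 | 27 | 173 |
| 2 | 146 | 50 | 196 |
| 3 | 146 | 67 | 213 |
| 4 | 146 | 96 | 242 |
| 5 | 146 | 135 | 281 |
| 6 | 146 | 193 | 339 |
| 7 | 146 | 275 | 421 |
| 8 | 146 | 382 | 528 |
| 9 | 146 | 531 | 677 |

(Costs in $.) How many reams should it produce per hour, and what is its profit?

Compute π = P·Q − TC at each output: Q=0: -146; Q=1: -29; Q=2: 92; Q=3: 219; Q=4: 334; Q=5: 439; Q=6: 525; Q=7: 587; Q=8: 624; Q=9: 619.
Profit is maximized at Q = 8. AVC there is 382/8 = $47.75 ≤ P, so producing beats shutting down (which would give -$146).

Q = 8; profit = $624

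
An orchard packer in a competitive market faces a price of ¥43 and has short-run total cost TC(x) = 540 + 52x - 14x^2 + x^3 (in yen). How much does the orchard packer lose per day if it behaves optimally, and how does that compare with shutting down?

AVC = 52 - 14x + x^2; min AVC = ¥3 at x = 7. Since P = ¥43 ≥ min AVC, the firm produces.
MC = 52 - 28x + 3x^2. Setting P = MC and taking the root on the rising branch gives x* = 9.
TR = 43·9 = 387. TC = 540 + 63 = 603. Profit = 387 − 603 = -¥216.
That loss of ¥216 beats the ¥540 the firm would lose by shutting down; producing recovers ¥324 of fixed cost.

Profit = -¥216 at x = 9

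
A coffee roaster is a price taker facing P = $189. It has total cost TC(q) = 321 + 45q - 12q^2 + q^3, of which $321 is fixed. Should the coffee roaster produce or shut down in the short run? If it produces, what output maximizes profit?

Variable cost is VC = 45q - 12q^2 + q^3, so AVC = VC/q = 45 - 12q + q^2 and MC = dTC/dq = 45 - 24q + 3q^2.
AVC hits its minimum where MC = AVC, at q = 6, giving min AVC = 45 - 12·6 + 6^2 = $9.
P = $189 exceeds min AVC = $9, so the firm stays open.
Solving P = MC: -144 - 24q + 3q^2 = 0 ⇒ q = -4 or 12. On the upward-sloping branch, q* = 12.
Check: AVC at q = 12 is $45 ≤ P, so revenue covers variable cost.
Profit = P·q − TC = 189·12 − 861 = $1407.

Produce at q = 12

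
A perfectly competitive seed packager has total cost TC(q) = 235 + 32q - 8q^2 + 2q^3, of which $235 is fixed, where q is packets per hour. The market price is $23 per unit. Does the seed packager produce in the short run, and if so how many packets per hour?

Shut down

Variable cost is VC = 32q - 8q^2 + 2q^3, so AVC = VC/q = 32 - 8q + 2q^2 and MC = dTC/dq = 32 - 16q + 6q^2.
AVC hits its minimum where MC = AVC, at q = 2, giving min AVC = 32 - 8·2 + 2·2^2 = $24.
P = $23 lies below min AVC = $24; no output level covers variable cost.
Shutting down limits the loss to fixed cost, $235.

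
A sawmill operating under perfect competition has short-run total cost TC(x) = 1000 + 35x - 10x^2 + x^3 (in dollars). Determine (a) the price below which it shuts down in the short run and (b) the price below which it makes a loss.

Shutdown price = min AVC. AVC = 35 - 10x + x^2, with vertex at x = 5 and minimum $10.
ATC = 1000/x + 35 - 10x + x^2. Setting dATC/dx = −1000/x^2 − 10 + 2x = 0 gives x = 10 (since 2·10^3 − 10·10^2 = 1000).
min ATC = 1000/10 + 35 − 10·10 + 10^2 = $135. That is the break-even price.
For $10 ≤ P < $135 the firm produces at a loss; below $10 it shuts down.

Shutdown price = $10; break-even price = $135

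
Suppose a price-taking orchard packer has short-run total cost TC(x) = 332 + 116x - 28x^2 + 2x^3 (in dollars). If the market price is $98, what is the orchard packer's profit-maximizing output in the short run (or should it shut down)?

Produce at x = 9

Variable cost is VC = 116x - 28x^2 + 2x^3, so AVC = VC/x = 116 - 28x + 2x^2 and MC = dTC/dx = 116 - 56x + 6x^2.
AVC hits its minimum where MC = AVC, at x = 7, giving min AVC = 116 - 28·7 + 2·7^2 = $18.
P = $98 exceeds min AVC = $18, so the firm stays open.
Solving P = MC: 18 - 56x + 6x^2 = 0 ⇒ x = 1/3 or 9. On the upward-sloping branch, x* = 9.
Check: AVC at x = 9 is $26 ≤ P, so revenue covers variable cost.
Profit = P·x − TC = 98·9 − 566 = $316.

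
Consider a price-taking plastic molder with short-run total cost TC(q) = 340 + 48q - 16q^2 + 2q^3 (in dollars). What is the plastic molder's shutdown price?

$16 per unit

The firm shuts down when price falls below the minimum of average variable cost. AVC = VC/q = 48 - 16q + 2q^2.
dAVC/dq = -16 + 4q = 0 gives q = 4. min AVC = 48 - 16·4 + 2·4^2 = 16.
For P < $16 the firm produces nothing.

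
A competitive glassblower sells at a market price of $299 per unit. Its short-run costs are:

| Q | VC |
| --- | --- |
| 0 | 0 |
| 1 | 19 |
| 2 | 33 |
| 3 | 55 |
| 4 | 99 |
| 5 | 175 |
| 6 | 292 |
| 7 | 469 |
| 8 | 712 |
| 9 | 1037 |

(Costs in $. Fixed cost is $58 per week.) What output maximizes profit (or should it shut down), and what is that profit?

Q = 8; profit = $1622

Profit at each row (π = 299Q − TC): Q=0: -58; Q=1: 222; Q=2: 507; Q=3: 784; Q=4: 1039; Q=5: 1262; Q=6: 1444; Q=7: 1566; Q=8: 1622; Q=9: 1596.
Profit is maximized at Q = 8. AVC there is 712/8 = $89 ≤ P, so producing beats shutting down (which would give -$58).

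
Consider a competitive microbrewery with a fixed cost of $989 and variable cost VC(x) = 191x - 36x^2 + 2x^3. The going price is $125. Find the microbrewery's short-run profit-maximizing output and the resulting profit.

AVC = 191 - 36x + 2x^2 has its minimum $29 at x = 9; price $125 clears that bar, so the firm operates.
With MC = 191 - 72x + 6x^2, P = MC on the upward-sloping part at x* = 11.
TR = 125·11 = 1375. TC = 989 + 407 = 1396. Profit = 1375 − 1396 = -$21.
Shutting down would mean losing the fixed cost of $989, so operating at a loss of $21 is better by $968.

Profit = -$21 at x = 11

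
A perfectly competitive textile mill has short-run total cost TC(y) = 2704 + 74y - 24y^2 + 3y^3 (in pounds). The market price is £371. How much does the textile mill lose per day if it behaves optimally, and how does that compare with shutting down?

Profit = -£274 at y = 9

AVC = 74 - 24y + 3y^2; min AVC = £26 at y = 4. Since P = £371 ≥ min AVC, the firm produces.
With MC = 74 - 48y + 9y^2, P = MC on the upward-sloping part at y* = 9.
TR = 371·9 = 3339. TC = 2704 + 909 = 3613. Profit = 3339 − 3613 = -£274.
That loss of £274 beats the £2704 the firm would lose by shutting down; producing recovers £2430 of fixed cost.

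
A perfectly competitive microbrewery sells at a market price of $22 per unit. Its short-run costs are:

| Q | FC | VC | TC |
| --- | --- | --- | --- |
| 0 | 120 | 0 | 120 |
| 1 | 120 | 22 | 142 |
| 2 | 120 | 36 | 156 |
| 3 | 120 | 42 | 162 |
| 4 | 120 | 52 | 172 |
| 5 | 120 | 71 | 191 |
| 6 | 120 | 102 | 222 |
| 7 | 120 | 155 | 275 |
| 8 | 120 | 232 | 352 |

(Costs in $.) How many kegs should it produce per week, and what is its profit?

Compute π = P·Q − TC at each output: Q=0: -120; Q=1: -120; Q=2: -112; Q=3: -96; Q=4: -84; Q=5: -81; Q=6: -90; Q=7: -121; Q=8: -176.
Profit is maximized at Q = 5. AVC there is 71/5 = $14.20 ≤ P, so producing beats shutting down (which would give -$120).

Q = 5; profit = -$81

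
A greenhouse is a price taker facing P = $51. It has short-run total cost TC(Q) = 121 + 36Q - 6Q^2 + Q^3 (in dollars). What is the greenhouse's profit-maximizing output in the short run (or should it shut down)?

Strip out fixed cost: VC = 36Q - 6Q^2 + Q^3. Then AVC = 36 - 6Q + Q^2 and MC = 36 - 12Q + 3Q^2.
AVC hits its minimum where MC = AVC, at Q = 3, giving min AVC = 36 - 6·3 + 3^2 = $27.
Since P = $51 ≥ min AVC = $27, price covers variable cost and the firm should produce.
Solving P = MC: -15 - 12Q + 3Q^2 = 0 ⇒ Q = -1 or 5. On the upward-sloping branch, Q* = 5.
Check: AVC at Q = 5 is $31 ≤ P, so revenue covers variable cost.
Profit = P·Q − TC = 51·5 − 276 = -$21, a loss, but smaller than the $121 fixed cost the firm would lose by shutting down.

Produce at Q = 5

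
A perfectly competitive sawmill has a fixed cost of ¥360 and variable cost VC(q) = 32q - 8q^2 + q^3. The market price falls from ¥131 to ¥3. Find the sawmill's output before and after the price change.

Output falls from 9 to 0 (the firm shuts down)

AVC = 32 - 8q + q^2, minimized at q = 4 where min AVC = ¥16. MC = 32 - 16q + 3q^2.
At P = ¥131 ≥ min AVC, set P = MC on the rising branch: q = 9.
At P = ¥3 < min AVC = ¥16, price no longer covers variable cost at any output, so the firm shuts down: q = 0.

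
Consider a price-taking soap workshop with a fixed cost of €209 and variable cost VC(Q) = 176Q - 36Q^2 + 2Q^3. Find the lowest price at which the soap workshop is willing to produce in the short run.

Short-run supply begins at min AVC. From VC = 176Q - 36Q^2 + 2Q^3, AVC = 176 - 36Q + 2Q^2.
dAVC/dQ = -36 + 4Q = 0 gives Q = 9. min AVC = 176 - 36·9 + 2·9^2 = 14.
So the shutdown price is €14.

€14 per unit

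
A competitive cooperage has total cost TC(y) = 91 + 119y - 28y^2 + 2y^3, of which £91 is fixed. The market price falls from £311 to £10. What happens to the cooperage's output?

Output falls from 12 to 0 (the firm shuts down)

AVC = 119 - 28y + 2y^2, minimized at y = 7 where min AVC = £21. MC = 119 - 56y + 6y^2.
With P = £311 above the shutdown price, P = MC gives y = 12.
At P = £10 < min AVC = £21, price no longer covers variable cost at any output, so the firm shuts down: y = 0.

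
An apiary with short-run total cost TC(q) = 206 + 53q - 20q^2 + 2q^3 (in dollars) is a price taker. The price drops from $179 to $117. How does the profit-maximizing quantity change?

Output falls from 9 to 8

AVC = 53 - 20q + 2q^2, minimized at q = 5 where min AVC = $3. MC = 53 - 40q + 6q^2.
At P = $179 ≥ min AVC, set P = MC on the rising branch: q = 9.
At P = $117 ≥ min AVC, set P = MC: q = 8. The firm stays open but cuts output.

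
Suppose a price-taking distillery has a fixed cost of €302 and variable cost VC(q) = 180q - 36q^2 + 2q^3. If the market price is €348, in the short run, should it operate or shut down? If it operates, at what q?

Variable cost is VC = 180q - 36q^2 + 2q^3, so AVC = VC/q = 180 - 36q + 2q^2 and MC = dTC/dq = 180 - 72q + 6q^2.
AVC is minimized where dAVC/dq = -36 + 4q = 0, at q = 9; min AVC = 180 - 36·9 + 2·9^2 = €18.
Since P = €348 ≥ min AVC = €18, price covers variable cost and the firm should produce.
P = MC gives -168 - 72q + 6q^2 = 0, with roots -2 and 14. Take the larger (rising MC): q* = 14.
Check: AVC at q = 14 is €68 ≤ P, so revenue covers variable cost.
Profit = P·q − TC = 348·14 − 1254 = €3618.

Produce at q = 14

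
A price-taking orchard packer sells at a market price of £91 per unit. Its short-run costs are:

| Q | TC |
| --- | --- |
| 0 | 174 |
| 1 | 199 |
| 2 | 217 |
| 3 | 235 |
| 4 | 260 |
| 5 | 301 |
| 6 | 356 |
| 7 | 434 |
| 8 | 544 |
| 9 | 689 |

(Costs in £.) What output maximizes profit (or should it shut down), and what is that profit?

Profit at each row (π = 91Q − TC): Q=0: -174; Q=1: -108; Q=2: -35; Q=3: 38; Q=4: 104; Q=5: 154; Q=6: 190; Q=7: 203; Q=8: 184; Q=9: 130.
Profit is maximized at Q = 7. AVC there is 260/7 = £37.14 ≤ P, so producing beats shutting down (which would give -£174).

Q = 7; profit = £203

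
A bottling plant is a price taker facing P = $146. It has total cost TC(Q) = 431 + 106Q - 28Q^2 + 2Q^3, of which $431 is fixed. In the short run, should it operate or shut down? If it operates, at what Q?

Variable cost is VC = 106Q - 28Q^2 + 2Q^3, so AVC = VC/Q = 106 - 28Q + 2Q^2 and MC = dTC/dQ = 106 - 56Q + 6Q^2.
AVC hits its minimum where MC = AVC, at Q = 7, giving min AVC = 106 - 28·7 + 2·7^2 = $8.
P = $146 exceeds min AVC = $8, so the firm stays open.
Set P = MC: 146 = 106 - 56Q + 6Q^2 → -40 - 56Q + 6Q^2 = 0. The roots are Q = -2/3 and Q = 10; the profit-maximizing output is on the rising part of MC, so Q* = 10.
Check: AVC at Q = 10 is $26 ≤ P, so revenue covers variable cost.
Profit = P·Q − TC = 146·10 − 691 = $769.

Produce at Q = 10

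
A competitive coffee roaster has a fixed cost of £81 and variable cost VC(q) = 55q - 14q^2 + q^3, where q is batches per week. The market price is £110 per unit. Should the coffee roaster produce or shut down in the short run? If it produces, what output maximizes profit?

From TC, MC = TC'(q) = 55 - 28q + 3q^2 and AVC = VC/q = 55 - 14q + q^2.
AVC is minimized where dAVC/dq = -14 + 2q = 0, at q = 7; min AVC = 55 - 14·7 + 7^2 = £6.
P = £110 exceeds min AVC = £6, so the firm stays open.
P = MC gives -55 - 28q + 3q^2 = 0, with roots -5/3 and 11. Take the larger (rising MC): q* = 11.
Check: AVC at q = 11 is £22 ≤ P, so revenue covers variable cost.
Profit = P·q − TC = 110·11 − 323 = £887.

Produce at q = 11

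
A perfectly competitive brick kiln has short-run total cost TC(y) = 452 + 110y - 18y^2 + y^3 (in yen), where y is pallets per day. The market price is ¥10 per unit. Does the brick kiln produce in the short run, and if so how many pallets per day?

Shut down

Variable cost is VC = 110y - 18y^2 + y^3, so AVC = VC/y = 110 - 18y + y^2 and MC = dTC/dy = 110 - 36y + 3y^2.
AVC hits its minimum where MC = AVC, at y = 9, giving min AVC = 110 - 18·9 + 9^2 = ¥29.
P = ¥10 lies below min AVC = ¥29; no output level covers variable cost.
Best response: produce nothing and absorb the ¥452 fixed cost.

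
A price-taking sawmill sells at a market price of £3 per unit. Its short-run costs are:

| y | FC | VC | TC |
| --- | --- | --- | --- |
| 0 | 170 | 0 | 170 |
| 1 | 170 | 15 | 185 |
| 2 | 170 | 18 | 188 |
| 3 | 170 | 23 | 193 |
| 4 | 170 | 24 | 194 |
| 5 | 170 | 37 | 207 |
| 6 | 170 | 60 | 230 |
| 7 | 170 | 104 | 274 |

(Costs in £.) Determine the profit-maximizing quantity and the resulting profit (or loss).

y = 0 (shut down); profit = -£170

Tabulate TR − TC: y=0: -170; y=1: -182; y=2: -182; y=3: -184; y=4: -182; y=5: -192; y=6: -212; y=7: -253.
Profit is highest at y = 0. Equivalently, the lowest AVC in the table is 24/4 ≈ £6 at y = 4, and P = £3 falls below it — price never covers variable cost, so the firm shuts down and loses only its fixed cost.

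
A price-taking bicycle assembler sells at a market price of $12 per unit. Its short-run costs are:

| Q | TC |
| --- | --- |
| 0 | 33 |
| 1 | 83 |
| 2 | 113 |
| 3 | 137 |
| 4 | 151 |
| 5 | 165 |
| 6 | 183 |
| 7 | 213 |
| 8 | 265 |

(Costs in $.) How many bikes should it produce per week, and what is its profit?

Q = 0 (shut down); profit = -$33

Profit at each row (π = 12Q − TC): Q=0: -33; Q=1: -71; Q=2: -89; Q=3: -101; Q=4: -103; Q=5: -105; Q=6: -111; Q=7: -129; Q=8: -169.
Profit is highest at Q = 0. Equivalently, the lowest AVC in the table is 150/6 ≈ $25 at Q = 6, and P = $12 falls below it — price never covers variable cost, so the firm shuts down and loses only its fixed cost.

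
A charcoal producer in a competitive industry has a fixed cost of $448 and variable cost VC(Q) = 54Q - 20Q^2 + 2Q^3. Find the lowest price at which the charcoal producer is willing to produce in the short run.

$4 per unit

The shutdown price is the minimum of AVC. VC = 54Q - 20Q^2 + 2Q^3, so AVC = 54 - 20Q + 2Q^2.
At the minimum of AVC, MC = AVC. MC = 54 - 40Q + 6Q^2; setting MC = AVC gives 4Q^2 - 20Q = 0, so Q = 5. min AVC = 4.
So the shutdown price is $4.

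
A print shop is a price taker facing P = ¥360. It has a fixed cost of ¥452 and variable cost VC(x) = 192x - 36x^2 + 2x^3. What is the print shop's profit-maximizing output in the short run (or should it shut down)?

Variable cost is VC = 192x - 36x^2 + 2x^3, so AVC = VC/x = 192 - 36x + 2x^2 and MC = dTC/dx = 192 - 72x + 6x^2.
AVC hits its minimum where MC = AVC, at x = 9, giving min AVC = 192 - 36·9 + 2·9^2 = ¥30.
Because ¥360 ≥ ¥30, revenue can cover variable cost; the firm operates.
P = MC gives -168 - 72x + 6x^2 = 0, with roots -2 and 14. Take the larger (rising MC): x* = 14.
Check: AVC at x = 14 is ¥80 ≤ P, so revenue covers variable cost.
Profit = P·x − TC = 360·14 − 1572 = ¥3468.

Produce at x = 14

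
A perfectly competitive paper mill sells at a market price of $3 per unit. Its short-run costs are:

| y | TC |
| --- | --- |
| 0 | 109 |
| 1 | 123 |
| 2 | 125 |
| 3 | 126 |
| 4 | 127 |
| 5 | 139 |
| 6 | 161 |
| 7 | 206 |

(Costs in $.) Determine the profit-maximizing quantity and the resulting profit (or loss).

Compute π = P·y − TC at each output: y=0: -109; y=1: -120; y=2: -119; y=3: -117; y=4: -115; y=5: -124; y=6: -143; y=7: -185.
Profit is highest at y = 0. Equivalently, the lowest AVC in the table is 18/4 ≈ $4.50 at y = 4, and P = $3 falls below it — price never covers variable cost, so the firm shuts down and loses only its fixed cost.

y = 0 (shut down); profit = -$109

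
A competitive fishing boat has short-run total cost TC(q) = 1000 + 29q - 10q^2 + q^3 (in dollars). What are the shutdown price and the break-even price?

Shutdown price = $4; break-even price = $129

Shutdown price = min AVC. AVC = 29 - 10q + q^2, with vertex at q = 5 and minimum $4.
ATC = 1000/q + 29 - 10q + q^2. Setting dATC/dq = −1000/q^2 − 10 + 2q = 0 gives q = 10 (since 2·10^3 − 10·10^2 = 1000).
min ATC = 1000/10 + 29 − 10·10 + 10^2 = $129. That is the break-even price.
Between these two prices the firm operates at a loss; above $129 it earns a profit.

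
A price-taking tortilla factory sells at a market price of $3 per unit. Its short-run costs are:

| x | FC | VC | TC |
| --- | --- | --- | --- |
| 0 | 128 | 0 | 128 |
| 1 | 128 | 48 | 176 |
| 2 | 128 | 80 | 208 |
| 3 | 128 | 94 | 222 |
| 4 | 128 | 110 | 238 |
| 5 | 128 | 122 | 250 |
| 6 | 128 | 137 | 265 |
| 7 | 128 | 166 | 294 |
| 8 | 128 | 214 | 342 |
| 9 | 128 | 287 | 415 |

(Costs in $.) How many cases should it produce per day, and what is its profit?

Tabulate TR − TC: x=0: -128; x=1: -173; x=2: -202; x=3: -213; x=4: -226; x=5: -235; x=6: -247; x=7: -273; x=8: -318; x=9: -388.
Profit is highest at x = 0. Equivalently, the lowest AVC in the table is 137/6 ≈ $22.83 at x = 6, and P = $3 falls below it — price never covers variable cost, so the firm shuts down and loses only its fixed cost.

x = 0 (shut down); profit = -$128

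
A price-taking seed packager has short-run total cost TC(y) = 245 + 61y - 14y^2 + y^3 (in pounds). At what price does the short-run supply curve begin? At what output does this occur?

The shutdown price is the minimum of AVC. VC = 61y - 14y^2 + y^3, so AVC = 61 - 14y + y^2.
dAVC/dy = -14 + 2y = 0 gives y = 7. min AVC = 61 - 14·7 + 7^2 = 12.
So the shutdown price is £12.

£12 per unit, at y = 7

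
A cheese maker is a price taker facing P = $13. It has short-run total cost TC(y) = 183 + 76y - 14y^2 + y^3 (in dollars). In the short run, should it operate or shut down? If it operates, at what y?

Shut down

Strip out fixed cost: VC = 76y - 14y^2 + y^3. Then AVC = 76 - 14y + y^2 and MC = 76 - 28y + 3y^2.
The AVC parabola has its vertex at y = 14/2 = 7, where AVC = 76 - 14·7 + 7^2 = $27.
Since P = $13 < min AVC = $27, price fails to cover variable cost at any output.
Shutting down limits the loss to fixed cost, $183.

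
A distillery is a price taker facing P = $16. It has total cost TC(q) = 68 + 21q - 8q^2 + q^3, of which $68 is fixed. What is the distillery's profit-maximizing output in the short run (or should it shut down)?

Variable cost is VC = 21q - 8q^2 + q^3, so AVC = VC/q = 21 - 8q + q^2 and MC = dTC/dq = 21 - 16q + 3q^2.
AVC hits its minimum where MC = AVC, at q = 4, giving min AVC = 21 - 8·4 + 4^2 = $5.
Because $16 ≥ $5, revenue can cover variable cost; the firm operates.
Solving P = MC: 5 - 16q + 3q^2 = 0 ⇒ q = 1/3 or 5. On the upward-sloping branch, q* = 5.
Check: AVC at q = 5 is $6 ≤ P, so revenue covers variable cost.
Profit = P·q − TC = 16·5 − 98 = -$18, a loss, but smaller than the $68 fixed cost the firm would lose by shutting down.

Produce at q = 5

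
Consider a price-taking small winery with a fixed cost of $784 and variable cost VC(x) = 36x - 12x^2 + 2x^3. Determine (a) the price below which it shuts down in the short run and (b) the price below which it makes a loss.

Shutdown price = min AVC. AVC = 36 - 12x + 2x^2, with vertex at x = 3 and minimum $18.
ATC = 784/x + 36 - 12x + 2x^2. Setting dATC/dx = −784/x^2 − 12 + 4x = 0 gives x = 7 (since 4·7^3 − 12·7^2 = 784).
min ATC = 784/7 + 36 − 12·7 + 2·7^2 = $162. That is the break-even price.
Between these two prices the firm operates at a loss; above $162 it earns a profit.

Shutdown price = $18; break-even price = $162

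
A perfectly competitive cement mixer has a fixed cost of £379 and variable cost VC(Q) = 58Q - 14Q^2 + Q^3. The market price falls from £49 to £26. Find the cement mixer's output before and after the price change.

MC = 58 - 28Q + 3Q^2; the shutdown threshold is min AVC = £9 (at Q = 7).
At P = £49 ≥ min AVC, set P = MC on the rising branch: Q = 9.
At P = £26 ≥ min AVC, set P = MC: Q = 8. The firm stays open but cuts output.

Output falls from 9 to 8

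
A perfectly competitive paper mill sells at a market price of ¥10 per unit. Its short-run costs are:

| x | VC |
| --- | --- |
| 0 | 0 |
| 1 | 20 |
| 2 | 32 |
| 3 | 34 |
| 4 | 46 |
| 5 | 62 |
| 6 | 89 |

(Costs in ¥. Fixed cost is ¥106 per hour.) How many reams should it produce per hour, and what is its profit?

Compute π = P·x − TC at each output: x=0: -106; x=1: -116; x=2: -118; x=3: -110; x=4: -112; x=5: -118; x=6: -135.
Profit is highest at x = 0. Equivalently, the lowest AVC in the table is 34/3 ≈ ¥11.33 at x = 3, and P = ¥10 falls below it — price never covers variable cost, so the firm shuts down and loses only its fixed cost.

x = 0 (shut down); profit = -¥106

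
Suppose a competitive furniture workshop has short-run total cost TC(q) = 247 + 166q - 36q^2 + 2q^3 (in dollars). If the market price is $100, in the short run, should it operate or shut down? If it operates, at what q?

Produce at q = 11

From TC, MC = TC'(q) = 166 - 72q + 6q^2 and AVC = VC/q = 166 - 36q + 2q^2.
AVC is minimized where dAVC/dq = -36 + 4q = 0, at q = 9; min AVC = 166 - 36·9 + 2·9^2 = $4.
P = $100 exceeds min AVC = $4, so the firm stays open.
P = MC gives 66 - 72q + 6q^2 = 0, with roots 1 and 11. Take the larger (rising MC): q* = 11.
Check: AVC at q = 11 is $12 ≤ P, so revenue covers variable cost.
Profit = P·q − TC = 100·11 − 379 = $721.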